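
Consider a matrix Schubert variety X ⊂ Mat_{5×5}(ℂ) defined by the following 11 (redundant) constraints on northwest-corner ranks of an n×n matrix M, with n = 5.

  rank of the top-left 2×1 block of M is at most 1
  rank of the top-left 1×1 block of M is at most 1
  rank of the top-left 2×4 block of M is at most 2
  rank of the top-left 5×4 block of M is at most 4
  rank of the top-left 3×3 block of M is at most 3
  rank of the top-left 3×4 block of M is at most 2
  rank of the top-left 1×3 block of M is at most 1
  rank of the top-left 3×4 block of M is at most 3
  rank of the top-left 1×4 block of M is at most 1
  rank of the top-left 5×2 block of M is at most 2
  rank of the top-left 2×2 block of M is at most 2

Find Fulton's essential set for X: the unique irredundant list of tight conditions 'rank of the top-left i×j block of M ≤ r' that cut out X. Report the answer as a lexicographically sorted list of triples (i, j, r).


Reconstructing r_w from the 11 given conditions:

  1 | 1 | 1 | 1 | 1
  1 | 2 | 2 | 2 | 2
  1 | 2 | 2 | 2 | 3
  1 | 2 | 3 | 3 | 4
  1 | 2 | 3 | 4 | 5

so w = (1, 2, 5, 3, 4).

1 SE-corner of the 2-cell Rothe diagram gives Ess(w):

[(3, 4, 2)]


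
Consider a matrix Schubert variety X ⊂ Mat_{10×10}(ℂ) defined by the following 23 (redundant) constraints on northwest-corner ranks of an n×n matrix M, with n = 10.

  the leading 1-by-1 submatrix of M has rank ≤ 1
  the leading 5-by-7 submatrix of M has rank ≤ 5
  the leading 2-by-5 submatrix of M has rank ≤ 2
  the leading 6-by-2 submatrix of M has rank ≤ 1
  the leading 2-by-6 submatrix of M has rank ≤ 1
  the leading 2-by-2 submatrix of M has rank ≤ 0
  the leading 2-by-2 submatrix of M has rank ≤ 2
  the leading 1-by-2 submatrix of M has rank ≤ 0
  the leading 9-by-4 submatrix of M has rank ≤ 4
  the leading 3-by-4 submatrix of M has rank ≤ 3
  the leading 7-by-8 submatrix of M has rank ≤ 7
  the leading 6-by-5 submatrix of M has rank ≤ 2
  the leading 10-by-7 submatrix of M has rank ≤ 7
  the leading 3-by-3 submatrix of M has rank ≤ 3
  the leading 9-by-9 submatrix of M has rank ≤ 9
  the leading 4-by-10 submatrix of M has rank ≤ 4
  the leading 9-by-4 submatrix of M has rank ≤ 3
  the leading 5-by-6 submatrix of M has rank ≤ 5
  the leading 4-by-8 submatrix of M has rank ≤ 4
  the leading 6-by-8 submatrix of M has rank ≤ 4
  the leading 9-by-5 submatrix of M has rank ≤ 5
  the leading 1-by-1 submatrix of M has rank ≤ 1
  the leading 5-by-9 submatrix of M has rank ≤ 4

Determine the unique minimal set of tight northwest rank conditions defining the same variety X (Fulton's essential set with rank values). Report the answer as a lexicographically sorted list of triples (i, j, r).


Propagating the 23 rank bounds to every northwest block:

  0 0 1 1 1 1 1 1 1 1
  0 0 1 1 1 1 2 2 2 2
  1 1 2 2 2 2 3 3 3 3
  1 1 2 2 2 3 4 4 4 4
  1 1 2 2 2 3 4 4 4 5
  1 1 2 2 2 3 4 4 5 6
  1 2 3 3 3 4 5 5 6 7
  1 2 3 3 4 5 6 6 7 8
  1 2 3 3 4 5 6 7 8 9
  1 2 3 4 5 6 7 8 9 10

second differences of R give the permutation w = (3, 7, 1, 6, 10, 9, 2, 5, 8, 4).

ℓ(w)=21; the 7 essential cells (i,j,r):

[(2, 2, 0), (2, 6, 1), (5, 9, 4), (6, 2, 1), (6, 5, 2), (6, 8, 4), (9, 4, 3)]


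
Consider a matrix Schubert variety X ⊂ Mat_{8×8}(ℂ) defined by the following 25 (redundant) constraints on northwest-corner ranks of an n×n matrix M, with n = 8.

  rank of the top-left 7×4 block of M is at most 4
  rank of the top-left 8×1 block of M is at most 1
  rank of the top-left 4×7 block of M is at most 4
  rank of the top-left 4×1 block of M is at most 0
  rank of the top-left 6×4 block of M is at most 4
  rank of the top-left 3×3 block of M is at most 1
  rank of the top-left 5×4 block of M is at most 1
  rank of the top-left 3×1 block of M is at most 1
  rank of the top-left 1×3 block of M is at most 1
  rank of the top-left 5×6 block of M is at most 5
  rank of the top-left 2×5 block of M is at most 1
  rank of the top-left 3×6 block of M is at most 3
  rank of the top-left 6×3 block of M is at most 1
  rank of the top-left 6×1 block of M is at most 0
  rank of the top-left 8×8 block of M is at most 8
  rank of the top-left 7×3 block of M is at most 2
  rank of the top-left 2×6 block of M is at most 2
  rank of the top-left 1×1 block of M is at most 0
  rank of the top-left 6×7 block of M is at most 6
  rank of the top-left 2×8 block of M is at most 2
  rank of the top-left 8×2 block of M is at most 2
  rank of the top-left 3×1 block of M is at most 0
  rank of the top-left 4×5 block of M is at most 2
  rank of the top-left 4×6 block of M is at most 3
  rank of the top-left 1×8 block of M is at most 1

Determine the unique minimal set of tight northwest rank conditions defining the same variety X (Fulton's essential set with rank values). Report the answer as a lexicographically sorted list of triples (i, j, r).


Propagating the 25 rank bounds to every northwest block:

  i=1: 0, 1, 1, 1, 1, 1, 1, 1
  i=2: 0, 1, 1, 1, 1, 2, 2, 2
  i=3: 0, 1, 1, 1, 2, 3, 3, 3
  i=4: 0, 1, 1, 1, 2, 3, 4, 4
  i=5: 0, 1, 1, 1, 2, 3, 4, 5
  i=6: 0, 1, 1, 2, 3, 4, 5, 6
  i=7: 1, 2, 2, 3, 4, 5, 6, 7
  i=8: 1, 2, 3, 4, 5, 6, 7, 8

the unique w with this rank table is (2, 6, 5, 7, 8, 4, 1, 3).

|D(w)|=16, |Ess(w)|=4:

[(2, 5, 1), (5, 4, 1), (6, 1, 0), (6, 3, 1)]


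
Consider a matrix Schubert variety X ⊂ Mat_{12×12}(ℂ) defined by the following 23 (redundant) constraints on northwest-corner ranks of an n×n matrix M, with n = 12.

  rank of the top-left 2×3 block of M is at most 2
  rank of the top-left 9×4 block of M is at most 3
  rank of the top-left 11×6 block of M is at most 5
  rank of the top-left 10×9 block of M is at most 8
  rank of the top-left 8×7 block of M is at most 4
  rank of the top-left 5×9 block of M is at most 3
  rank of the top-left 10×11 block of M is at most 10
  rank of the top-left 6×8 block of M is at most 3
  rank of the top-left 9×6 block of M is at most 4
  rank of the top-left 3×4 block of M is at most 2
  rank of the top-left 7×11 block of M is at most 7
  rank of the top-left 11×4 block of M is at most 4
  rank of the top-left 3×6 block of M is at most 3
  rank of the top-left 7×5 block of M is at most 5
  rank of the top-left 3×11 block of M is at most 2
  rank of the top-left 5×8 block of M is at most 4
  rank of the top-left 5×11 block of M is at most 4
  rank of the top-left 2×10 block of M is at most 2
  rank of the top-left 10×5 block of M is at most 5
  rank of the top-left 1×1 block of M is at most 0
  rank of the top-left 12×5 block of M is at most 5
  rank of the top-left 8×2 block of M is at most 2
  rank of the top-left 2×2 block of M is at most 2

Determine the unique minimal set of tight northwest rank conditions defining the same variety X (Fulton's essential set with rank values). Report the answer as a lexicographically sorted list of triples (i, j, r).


The tightest implied rank at each (i,j), from the 23 conditions:

  R[1]: 0  1  1  1  1  1  1  1  1  1  1  1
  R[2]: 1  2  2  2  2  2  2  2  2  2  2  2
  R[3]: 1  2  2  2  2  2  2  2  2  2  2  3
  R[4]: 1  2  3  3  3  3  3  3  3  3  3  4
  R[5]: 1  2  3  3  3  3  3  3  3  4  4  5
  R[6]: 1  2  3  3  3  3  3  3  4  5  5  6
  R[7]: 1  2  3  3  4  4  4  4  5  6  6  7
  R[8]: 1  2  3  3  4  4  4  5  6  7  7  8
  R[9]: 1  2  3  3  4  4  5  6  7  8  8  9
  R[10]: 1  2  3  4  5  5  6  7  8  9  9  10
  R[11]: 1  2  3  4  5  5  6  7  8  9  10  11
  R[12]: 1  2  3  4  5  6  7  8  9  10  11  12

hence w(1..12) = (2, 1, 12, 3, 10, 9, 5, 8, 7, 4, 11, 6).

8 SE-corners of the 28-cell Rothe diagram give Ess(w):

[(1, 1, 0), (3, 11, 2), (5, 9, 3), (6, 8, 3), (8, 7, 4), (9, 4, 3), (9, 6, 4), (11, 6, 5)]


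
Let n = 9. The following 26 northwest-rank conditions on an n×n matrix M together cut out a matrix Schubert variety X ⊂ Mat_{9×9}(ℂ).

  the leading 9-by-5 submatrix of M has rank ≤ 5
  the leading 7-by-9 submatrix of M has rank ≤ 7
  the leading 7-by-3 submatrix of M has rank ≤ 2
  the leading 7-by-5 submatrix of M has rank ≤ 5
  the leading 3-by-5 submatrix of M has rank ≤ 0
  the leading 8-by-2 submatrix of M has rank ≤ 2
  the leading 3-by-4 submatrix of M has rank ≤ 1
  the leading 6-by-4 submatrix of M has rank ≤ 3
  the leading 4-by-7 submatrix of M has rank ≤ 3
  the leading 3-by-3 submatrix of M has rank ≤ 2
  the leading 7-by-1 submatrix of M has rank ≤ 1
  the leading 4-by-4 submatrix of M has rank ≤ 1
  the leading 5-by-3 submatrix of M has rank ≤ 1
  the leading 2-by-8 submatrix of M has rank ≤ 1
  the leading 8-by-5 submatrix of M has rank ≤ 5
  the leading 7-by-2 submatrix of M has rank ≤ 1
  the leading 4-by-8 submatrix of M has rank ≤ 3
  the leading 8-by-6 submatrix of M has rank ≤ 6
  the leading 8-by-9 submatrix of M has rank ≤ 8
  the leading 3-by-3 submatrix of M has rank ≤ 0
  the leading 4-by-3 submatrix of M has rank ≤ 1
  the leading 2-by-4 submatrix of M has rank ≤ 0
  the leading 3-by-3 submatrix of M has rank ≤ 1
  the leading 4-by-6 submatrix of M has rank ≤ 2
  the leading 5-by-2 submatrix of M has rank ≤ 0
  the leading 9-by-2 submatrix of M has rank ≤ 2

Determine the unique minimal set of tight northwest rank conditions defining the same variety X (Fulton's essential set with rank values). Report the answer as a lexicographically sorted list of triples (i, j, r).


Computing R[i][j] = min implied NW-rank bound (n=9, 26 conditions):

  row 1: 0  0  0  0  0  1  1  1  1
  row 2: 0  0  0  0  0  1  1  1  2
  row 3: 0  0  0  0  0  1  2  2  3
  row 4: 0  0  1  1  1  2  3  3  4
  row 5: 0  0  1  2  2  3  4  4  5
  row 6: 1  1  2  3  3  4  5  5  6
  row 7: 1  1  2  3  4  5  6  6  7
  row 8: 1  2  3  4  5  6  7  7  8
  row 9: 1  2  3  4  5  6  7  8  9

hence w(1..9) = (6, 9, 7, 3, 4, 1, 5, 2, 8).

Fulton essential set (4 of the 22 Rothe cells):

[(2, 8, 1), (3, 5, 0), (5, 2, 0), (7, 2, 1)]


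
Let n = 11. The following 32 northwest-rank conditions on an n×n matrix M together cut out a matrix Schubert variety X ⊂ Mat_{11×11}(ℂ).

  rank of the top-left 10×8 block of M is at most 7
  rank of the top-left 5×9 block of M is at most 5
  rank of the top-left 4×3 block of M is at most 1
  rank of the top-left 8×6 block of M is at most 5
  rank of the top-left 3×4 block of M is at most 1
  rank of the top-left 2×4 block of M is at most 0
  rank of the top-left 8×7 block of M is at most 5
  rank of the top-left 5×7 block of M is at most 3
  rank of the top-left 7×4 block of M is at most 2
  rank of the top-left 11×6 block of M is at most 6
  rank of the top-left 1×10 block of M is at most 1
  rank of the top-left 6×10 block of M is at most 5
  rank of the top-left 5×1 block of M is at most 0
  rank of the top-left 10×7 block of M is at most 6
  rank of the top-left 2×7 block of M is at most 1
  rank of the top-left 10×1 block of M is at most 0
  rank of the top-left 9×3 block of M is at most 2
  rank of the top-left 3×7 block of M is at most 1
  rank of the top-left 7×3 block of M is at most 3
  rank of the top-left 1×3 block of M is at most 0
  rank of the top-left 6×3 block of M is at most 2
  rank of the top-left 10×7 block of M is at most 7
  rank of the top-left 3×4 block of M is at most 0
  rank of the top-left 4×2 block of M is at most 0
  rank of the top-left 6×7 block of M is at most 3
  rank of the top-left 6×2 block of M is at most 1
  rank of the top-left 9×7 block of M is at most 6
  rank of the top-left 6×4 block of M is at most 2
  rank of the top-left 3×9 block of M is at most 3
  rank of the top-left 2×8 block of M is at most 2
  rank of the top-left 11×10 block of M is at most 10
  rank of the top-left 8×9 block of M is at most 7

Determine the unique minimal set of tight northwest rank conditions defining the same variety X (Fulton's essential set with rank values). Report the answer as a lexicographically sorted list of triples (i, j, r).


Computing R[i][j] = min implied NW-rank bound (n=11, 32 conditions):

  0, 0, 0, 0, 1, 1, 1, 1, 1, 1, 1
  0, 0, 0, 0, 1, 1, 1, 2, 2, 2, 2
  0, 0, 0, 0, 1, 1, 1, 2, 3, 3, 3
  0, 0, 1, 1, 2, 2, 2, 3, 4, 4, 4
  0, 1, 2, 2, 3, 3, 3, 4, 5, 5, 5
  0, 1, 2, 2, 3, 3, 3, 4, 5, 5, 6
  0, 1, 2, 2, 3, 4, 4, 5, 6, 6, 7
  0, 1, 2, 3, 4, 5, 5, 6, 7, 7, 8
  0, 1, 2, 3, 4, 5, 6, 7, 8, 8, 9
  0, 1, 2, 3, 4, 5, 6, 7, 8, 9, 10
  1, 2, 3, 4, 5, 6, 7, 8, 9, 10, 11

giving w = (5, 8, 9, 3, 2, 11, 6, 4, 7, 10, 1) via Δ²R.

Rothe diagram D(w) (29 cells), 7 SE-corners (essential conditions):

[(3, 4, 0), (3, 7, 1), (4, 2, 0), (6, 7, 3), (6, 10, 5), (7, 4, 2), (10, 1, 0)]


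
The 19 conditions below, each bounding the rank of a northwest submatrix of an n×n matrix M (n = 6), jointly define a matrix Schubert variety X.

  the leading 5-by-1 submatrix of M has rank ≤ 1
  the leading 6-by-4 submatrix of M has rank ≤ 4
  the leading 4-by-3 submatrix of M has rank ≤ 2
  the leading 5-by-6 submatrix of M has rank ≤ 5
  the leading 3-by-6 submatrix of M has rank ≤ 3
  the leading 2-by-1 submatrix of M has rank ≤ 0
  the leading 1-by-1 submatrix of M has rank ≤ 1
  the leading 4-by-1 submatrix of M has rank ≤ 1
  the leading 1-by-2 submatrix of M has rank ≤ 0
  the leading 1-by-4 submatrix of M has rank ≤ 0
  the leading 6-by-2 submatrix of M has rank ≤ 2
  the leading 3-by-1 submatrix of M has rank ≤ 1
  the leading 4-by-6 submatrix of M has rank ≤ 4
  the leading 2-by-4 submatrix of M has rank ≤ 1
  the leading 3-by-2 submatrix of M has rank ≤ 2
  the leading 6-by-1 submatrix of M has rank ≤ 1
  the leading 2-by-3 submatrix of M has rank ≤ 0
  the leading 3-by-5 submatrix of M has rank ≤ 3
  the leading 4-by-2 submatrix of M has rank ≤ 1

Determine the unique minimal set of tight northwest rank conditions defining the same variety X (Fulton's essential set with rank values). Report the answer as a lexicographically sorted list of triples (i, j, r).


Computing R[i][j] = min implied NW-rank bound (n=6, 19 conditions):

  i=1: 0 0 0 0 1 1
  i=2: 0 0 0 1 2 2
  i=3: 1 1 1 2 3 3
  i=4: 1 1 2 3 4 4
  i=5: 1 2 3 4 5 5
  i=6: 1 2 3 4 5 6

reading off 1-entries of Δ²R: w = (5, 4, 1, 3, 2, 6).

Fulton essential set (3 of the 8 Rothe cells):

[(1, 4, 0), (2, 3, 0), (4, 2, 1)]


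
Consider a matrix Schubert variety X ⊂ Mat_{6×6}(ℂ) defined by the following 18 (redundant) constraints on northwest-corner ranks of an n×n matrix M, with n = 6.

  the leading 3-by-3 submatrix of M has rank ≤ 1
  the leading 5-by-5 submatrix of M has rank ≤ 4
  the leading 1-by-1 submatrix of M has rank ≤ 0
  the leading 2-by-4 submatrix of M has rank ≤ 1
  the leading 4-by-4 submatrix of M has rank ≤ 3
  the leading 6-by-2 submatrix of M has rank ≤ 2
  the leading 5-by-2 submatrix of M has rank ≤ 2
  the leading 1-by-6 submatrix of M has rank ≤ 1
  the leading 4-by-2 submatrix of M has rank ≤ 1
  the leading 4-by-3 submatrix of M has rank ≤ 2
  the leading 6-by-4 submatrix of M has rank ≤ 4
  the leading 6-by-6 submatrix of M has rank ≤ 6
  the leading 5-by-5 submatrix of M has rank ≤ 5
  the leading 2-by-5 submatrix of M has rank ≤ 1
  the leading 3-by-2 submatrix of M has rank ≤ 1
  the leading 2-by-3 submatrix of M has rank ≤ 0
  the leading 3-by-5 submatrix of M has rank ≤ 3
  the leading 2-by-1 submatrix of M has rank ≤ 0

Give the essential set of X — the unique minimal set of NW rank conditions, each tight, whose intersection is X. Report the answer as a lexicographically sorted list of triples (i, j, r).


Rank table r_w(6×6) implied by the 18 constraints:

  i=1: 0  0  0  1  1  1
  i=2: 0  0  0  1  1  2
  i=3: 1  1  1  2  2  3
  i=4: 1  1  2  3  3  4
  i=5: 1  2  3  4  4  5
  i=6: 1  2  3  4  5  6

hence w(1..6) = (4, 6, 1, 3, 2, 5).

Fulton essential set (3 of the 8 Rothe cells):

[(2, 3, 0), (2, 5, 1), (4, 2, 1)]


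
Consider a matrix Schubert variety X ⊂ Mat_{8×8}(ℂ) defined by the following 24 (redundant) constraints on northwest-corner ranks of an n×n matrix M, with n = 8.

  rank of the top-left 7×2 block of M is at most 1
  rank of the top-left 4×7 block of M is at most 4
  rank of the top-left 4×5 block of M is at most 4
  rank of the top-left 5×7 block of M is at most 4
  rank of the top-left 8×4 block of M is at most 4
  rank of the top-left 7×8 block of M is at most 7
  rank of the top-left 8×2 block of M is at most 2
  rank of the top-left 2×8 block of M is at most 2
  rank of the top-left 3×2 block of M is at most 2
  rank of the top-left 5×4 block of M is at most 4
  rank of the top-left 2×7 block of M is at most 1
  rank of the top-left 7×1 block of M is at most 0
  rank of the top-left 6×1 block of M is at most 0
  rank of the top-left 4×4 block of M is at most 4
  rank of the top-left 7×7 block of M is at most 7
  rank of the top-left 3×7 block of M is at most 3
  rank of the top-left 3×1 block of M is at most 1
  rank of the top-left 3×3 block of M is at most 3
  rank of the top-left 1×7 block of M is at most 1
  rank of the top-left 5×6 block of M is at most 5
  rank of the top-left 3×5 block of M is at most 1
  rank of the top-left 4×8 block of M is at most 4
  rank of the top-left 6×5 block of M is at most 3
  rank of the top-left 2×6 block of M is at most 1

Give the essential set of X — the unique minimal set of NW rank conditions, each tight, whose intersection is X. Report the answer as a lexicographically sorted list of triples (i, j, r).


Rank table r_w(8×8) implied by the 24 constraints:

  0  1  1  1  1  1  1  1
  0  1  1  1  1  1  1  2
  0  1  1  1  1  2  2  3
  0  1  2  2  2  3  3  4
  0  1  2  3  3  4  4  5
  0  1  2  3  3  4  5  6
  0  1  2  3  4  5  6  7
  1  2  3  4  5  6  7  8

so w = (2, 8, 6, 3, 4, 7, 5, 1).

ℓ(w)=16; the 4 essential cells (i,j,r):

[(2, 7, 1), (3, 5, 1), (6, 5, 3), (7, 1, 0)]


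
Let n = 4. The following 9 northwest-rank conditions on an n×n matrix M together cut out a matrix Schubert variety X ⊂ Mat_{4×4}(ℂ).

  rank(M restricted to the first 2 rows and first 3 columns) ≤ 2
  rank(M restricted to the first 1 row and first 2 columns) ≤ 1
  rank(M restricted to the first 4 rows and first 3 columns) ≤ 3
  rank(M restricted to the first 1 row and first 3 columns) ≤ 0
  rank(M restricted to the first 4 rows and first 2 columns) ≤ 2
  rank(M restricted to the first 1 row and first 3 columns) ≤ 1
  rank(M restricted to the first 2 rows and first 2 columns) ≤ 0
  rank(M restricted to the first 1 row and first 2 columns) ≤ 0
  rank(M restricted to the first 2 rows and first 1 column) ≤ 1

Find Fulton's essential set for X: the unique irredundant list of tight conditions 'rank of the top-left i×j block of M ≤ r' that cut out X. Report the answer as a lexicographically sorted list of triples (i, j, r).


Computing R[i][j] = min implied NW-rank bound (n=4, 9 conditions):

  R[1]: 0 0 0 1
  R[2]: 0 0 1 2
  R[3]: 1 1 2 3
  R[4]: 1 2 3 4

second differences of R give the permutation w = (4, 3, 1, 2).

|D(w)|=5, |Ess(w)|=2:

[(1, 3, 0), (2, 2, 0)]


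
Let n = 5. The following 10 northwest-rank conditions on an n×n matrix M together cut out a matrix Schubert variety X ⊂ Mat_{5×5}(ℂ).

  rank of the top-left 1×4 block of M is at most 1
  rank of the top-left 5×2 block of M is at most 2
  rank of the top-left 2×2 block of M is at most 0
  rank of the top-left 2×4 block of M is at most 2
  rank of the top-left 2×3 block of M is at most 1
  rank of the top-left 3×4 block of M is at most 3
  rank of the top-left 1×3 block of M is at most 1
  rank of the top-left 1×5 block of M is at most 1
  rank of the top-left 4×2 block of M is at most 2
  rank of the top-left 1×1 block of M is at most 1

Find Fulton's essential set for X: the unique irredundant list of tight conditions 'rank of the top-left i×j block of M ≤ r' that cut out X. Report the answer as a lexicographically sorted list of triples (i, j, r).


Reconstructing r_w from the 10 given conditions:

  0 0 1 1 1
  0 0 1 2 2
  1 1 2 3 3
  1 2 3 4 4
  1 2 3 4 5

the unique w with this rank table is (3, 4, 1, 2, 5).

|D(w)|=4, |Ess(w)|=1:

[(2, 2, 0)]


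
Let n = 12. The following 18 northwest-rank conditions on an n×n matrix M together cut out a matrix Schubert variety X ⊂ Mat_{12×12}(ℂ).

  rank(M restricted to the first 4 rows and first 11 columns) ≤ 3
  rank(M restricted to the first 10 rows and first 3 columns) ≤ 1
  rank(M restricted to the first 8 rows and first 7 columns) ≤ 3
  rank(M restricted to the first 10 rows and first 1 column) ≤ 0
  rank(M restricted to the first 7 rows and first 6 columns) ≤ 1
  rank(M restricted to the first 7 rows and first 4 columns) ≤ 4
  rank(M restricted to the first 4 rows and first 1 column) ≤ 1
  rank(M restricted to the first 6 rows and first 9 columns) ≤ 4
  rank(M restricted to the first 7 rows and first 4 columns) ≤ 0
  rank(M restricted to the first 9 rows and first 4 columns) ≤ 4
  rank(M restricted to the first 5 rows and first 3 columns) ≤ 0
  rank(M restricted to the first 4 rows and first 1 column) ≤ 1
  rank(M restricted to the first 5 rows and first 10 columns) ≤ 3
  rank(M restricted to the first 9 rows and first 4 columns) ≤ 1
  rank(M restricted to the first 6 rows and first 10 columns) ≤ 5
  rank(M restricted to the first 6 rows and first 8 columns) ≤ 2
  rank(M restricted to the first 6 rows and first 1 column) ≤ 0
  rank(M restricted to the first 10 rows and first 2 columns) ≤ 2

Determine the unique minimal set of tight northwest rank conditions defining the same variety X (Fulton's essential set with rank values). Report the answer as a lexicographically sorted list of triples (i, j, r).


The tightest implied rank at each (i,j), from the 18 conditions:

  row 1: 0, 0, 0, 0, 1, 1, 1, 1, 1, 1, 1, 1
  row 2: 0, 0, 0, 0, 1, 1, 2, 2, 2, 2, 2, 2
  row 3: 0, 0, 0, 0, 1, 1, 2, 2, 3, 3, 3, 3
  row 4: 0, 0, 0, 0, 1, 1, 2, 2, 3, 3, 3, 4
  row 5: 0, 0, 0, 0, 1, 1, 2, 2, 3, 3, 4, 5
  row 6: 0, 0, 0, 0, 1, 1, 2, 2, 3, 4, 5, 6
  row 7: 0, 0, 0, 0, 1, 1, 2, 3, 4, 5, 6, 7
  row 8: 0, 1, 1, 1, 2, 2, 3, 4, 5, 6, 7, 8
  row 9: 0, 1, 1, 1, 2, 3, 4, 5, 6, 7, 8, 9
  row 10: 0, 1, 1, 2, 3, 4, 5, 6, 7, 8, 9, 10
  row 11: 1, 2, 2, 3, 4, 5, 6, 7, 8, 9, 10, 11
  row 12: 1, 2, 3, 4, 5, 6, 7, 8, 9, 10, 11, 12

so w = (5, 7, 9, 12, 11, 10, 8, 2, 6, 4, 1, 3).

Rothe diagram D(w) (47 cells), 8 SE-corners (essential conditions):

[(4, 11, 3), (5, 10, 3), (6, 8, 2), (7, 4, 0), (7, 6, 1), (9, 4, 1), (10, 1, 0), (10, 3, 1)]


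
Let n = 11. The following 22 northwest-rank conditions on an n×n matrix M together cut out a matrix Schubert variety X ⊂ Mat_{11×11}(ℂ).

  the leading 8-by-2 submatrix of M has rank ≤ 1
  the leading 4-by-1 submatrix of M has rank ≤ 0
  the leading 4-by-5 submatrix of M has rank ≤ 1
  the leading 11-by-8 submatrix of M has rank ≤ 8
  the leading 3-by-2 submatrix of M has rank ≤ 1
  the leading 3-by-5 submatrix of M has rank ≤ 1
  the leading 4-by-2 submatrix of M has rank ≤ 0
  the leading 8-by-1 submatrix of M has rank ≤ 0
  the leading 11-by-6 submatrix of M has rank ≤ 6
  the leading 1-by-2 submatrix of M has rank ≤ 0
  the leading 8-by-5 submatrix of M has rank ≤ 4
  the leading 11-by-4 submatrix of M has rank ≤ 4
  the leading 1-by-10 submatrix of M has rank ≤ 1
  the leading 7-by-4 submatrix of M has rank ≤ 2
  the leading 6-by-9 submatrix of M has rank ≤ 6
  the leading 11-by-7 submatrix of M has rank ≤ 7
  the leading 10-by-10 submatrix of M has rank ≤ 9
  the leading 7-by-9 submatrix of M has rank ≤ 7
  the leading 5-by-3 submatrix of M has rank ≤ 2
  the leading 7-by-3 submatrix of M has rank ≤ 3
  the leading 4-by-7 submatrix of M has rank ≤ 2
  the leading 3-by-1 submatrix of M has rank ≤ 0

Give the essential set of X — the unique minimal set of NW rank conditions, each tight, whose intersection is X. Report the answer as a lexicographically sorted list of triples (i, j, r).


Propagating the 22 rank bounds to every northwest block:

  R[1]: 0 | 0 | 1 | 1 | 1 | 1 | 1 | 1 | 1 | 1 | 1
  R[2]: 0 | 0 | 1 | 1 | 1 | 2 | 2 | 2 | 2 | 2 | 2
  R[3]: 0 | 0 | 1 | 1 | 1 | 2 | 2 | 3 | 3 | 3 | 3
  R[4]: 0 | 0 | 1 | 1 | 1 | 2 | 2 | 3 | 4 | 4 | 4
  R[5]: 0 | 1 | 2 | 2 | 2 | 3 | 3 | 4 | 5 | 5 | 5
  R[6]: 0 | 1 | 2 | 2 | 3 | 4 | 4 | 5 | 6 | 6 | 6
  R[7]: 0 | 1 | 2 | 2 | 3 | 4 | 5 | 6 | 7 | 7 | 7
  R[8]: 0 | 1 | 2 | 3 | 4 | 5 | 6 | 7 | 8 | 8 | 8
  R[9]: 1 | 2 | 3 | 4 | 5 | 6 | 7 | 8 | 9 | 9 | 9
  R[10]: 1 | 2 | 3 | 4 | 5 | 6 | 7 | 8 | 9 | 9 | 10
  R[11]: 1 | 2 | 3 | 4 | 5 | 6 | 7 | 8 | 9 | 10 | 11

second differences of R give the permutation w = (3, 6, 8, 9, 2, 5, 7, 4, 1, 11, 10).

6 SE-corners of the 23-cell Rothe diagram give Ess(w):

[(4, 2, 0), (4, 5, 1), (4, 7, 2), (7, 4, 2), (8, 1, 0), (10, 10, 9)]


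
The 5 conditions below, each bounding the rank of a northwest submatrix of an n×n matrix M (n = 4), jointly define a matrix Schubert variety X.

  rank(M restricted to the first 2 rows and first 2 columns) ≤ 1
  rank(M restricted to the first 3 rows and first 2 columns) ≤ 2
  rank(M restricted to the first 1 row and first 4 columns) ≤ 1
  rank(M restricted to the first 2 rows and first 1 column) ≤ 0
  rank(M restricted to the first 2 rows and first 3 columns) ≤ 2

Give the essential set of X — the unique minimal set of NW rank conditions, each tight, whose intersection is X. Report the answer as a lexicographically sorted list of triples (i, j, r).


The tightest implied rank at each (i,j), from the 5 conditions:

  i=1: 0 | 1 | 1 | 1
  i=2: 0 | 1 | 2 | 2
  i=3: 1 | 2 | 3 | 3
  i=4: 1 | 2 | 3 | 4

hence w(1..4) = (2, 3, 1, 4).

Rothe diagram D(w) (2 cells), 1 SE-corner (essential condition):

[(2, 1, 0)]


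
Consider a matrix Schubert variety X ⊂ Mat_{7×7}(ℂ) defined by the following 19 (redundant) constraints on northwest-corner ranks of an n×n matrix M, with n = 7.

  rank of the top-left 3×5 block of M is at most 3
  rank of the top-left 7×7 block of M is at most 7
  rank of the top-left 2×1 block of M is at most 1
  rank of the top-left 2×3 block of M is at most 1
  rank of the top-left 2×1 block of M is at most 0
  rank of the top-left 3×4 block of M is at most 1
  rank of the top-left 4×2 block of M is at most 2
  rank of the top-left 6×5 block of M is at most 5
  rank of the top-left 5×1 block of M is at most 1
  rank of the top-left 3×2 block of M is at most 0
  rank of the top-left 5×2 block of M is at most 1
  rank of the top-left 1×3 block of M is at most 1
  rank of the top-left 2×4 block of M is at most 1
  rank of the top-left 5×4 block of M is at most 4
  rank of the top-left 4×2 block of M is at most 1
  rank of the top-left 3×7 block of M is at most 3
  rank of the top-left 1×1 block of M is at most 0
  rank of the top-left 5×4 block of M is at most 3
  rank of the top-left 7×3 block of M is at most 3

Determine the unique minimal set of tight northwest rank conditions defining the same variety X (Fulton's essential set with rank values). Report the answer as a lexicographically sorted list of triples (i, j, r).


Rank table r_w(7×7) implied by the 19 constraints:

  i=1: 0, 0, 1, 1, 1, 1, 1
  i=2: 0, 0, 1, 1, 2, 2, 2
  i=3: 0, 0, 1, 1, 2, 3, 3
  i=4: 1, 1, 2, 2, 3, 4, 4
  i=5: 1, 1, 2, 3, 4, 5, 5
  i=6: 1, 2, 3, 4, 5, 6, 6
  i=7: 1, 2, 3, 4, 5, 6, 7

reading off 1-entries of Δ²R: w = (3, 5, 6, 1, 4, 2, 7).

Rothe diagram D(w) (9 cells), 3 SE-corners (essential conditions):

[(3, 2, 0), (3, 4, 1), (5, 2, 1)]


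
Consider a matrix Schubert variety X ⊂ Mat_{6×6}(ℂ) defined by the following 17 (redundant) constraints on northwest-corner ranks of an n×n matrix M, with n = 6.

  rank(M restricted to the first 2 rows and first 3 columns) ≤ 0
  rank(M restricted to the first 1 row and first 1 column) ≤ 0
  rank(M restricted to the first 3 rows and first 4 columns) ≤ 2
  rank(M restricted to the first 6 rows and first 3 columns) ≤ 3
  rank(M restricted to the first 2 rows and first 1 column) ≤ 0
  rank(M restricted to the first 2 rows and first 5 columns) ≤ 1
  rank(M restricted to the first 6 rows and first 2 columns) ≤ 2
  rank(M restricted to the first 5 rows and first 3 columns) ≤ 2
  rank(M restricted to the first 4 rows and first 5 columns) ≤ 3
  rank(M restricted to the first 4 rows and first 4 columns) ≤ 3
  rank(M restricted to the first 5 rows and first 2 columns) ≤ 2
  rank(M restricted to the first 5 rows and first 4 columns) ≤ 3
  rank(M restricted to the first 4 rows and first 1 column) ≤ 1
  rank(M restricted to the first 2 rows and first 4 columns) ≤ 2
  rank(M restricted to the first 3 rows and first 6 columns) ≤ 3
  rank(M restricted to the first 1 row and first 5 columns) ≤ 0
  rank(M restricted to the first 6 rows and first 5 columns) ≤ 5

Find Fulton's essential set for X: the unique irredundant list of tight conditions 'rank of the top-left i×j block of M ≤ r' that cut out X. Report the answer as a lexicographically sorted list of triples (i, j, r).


Computing R[i][j] = min implied NW-rank bound (n=6, 17 conditions):

  R[1]: 0 | 0 | 0 | 0 | 0 | 1
  R[2]: 0 | 0 | 0 | 1 | 1 | 2
  R[3]: 1 | 1 | 1 | 2 | 2 | 3
  R[4]: 1 | 2 | 2 | 3 | 3 | 4
  R[5]: 1 | 2 | 2 | 3 | 4 | 5
  R[6]: 1 | 2 | 3 | 4 | 5 | 6

second differences of R give the permutation w = (6, 4, 1, 2, 5, 3).

ℓ(w)=9; the 3 essential cells (i,j,r):

[(1, 5, 0), (2, 3, 0), (5, 3, 2)]


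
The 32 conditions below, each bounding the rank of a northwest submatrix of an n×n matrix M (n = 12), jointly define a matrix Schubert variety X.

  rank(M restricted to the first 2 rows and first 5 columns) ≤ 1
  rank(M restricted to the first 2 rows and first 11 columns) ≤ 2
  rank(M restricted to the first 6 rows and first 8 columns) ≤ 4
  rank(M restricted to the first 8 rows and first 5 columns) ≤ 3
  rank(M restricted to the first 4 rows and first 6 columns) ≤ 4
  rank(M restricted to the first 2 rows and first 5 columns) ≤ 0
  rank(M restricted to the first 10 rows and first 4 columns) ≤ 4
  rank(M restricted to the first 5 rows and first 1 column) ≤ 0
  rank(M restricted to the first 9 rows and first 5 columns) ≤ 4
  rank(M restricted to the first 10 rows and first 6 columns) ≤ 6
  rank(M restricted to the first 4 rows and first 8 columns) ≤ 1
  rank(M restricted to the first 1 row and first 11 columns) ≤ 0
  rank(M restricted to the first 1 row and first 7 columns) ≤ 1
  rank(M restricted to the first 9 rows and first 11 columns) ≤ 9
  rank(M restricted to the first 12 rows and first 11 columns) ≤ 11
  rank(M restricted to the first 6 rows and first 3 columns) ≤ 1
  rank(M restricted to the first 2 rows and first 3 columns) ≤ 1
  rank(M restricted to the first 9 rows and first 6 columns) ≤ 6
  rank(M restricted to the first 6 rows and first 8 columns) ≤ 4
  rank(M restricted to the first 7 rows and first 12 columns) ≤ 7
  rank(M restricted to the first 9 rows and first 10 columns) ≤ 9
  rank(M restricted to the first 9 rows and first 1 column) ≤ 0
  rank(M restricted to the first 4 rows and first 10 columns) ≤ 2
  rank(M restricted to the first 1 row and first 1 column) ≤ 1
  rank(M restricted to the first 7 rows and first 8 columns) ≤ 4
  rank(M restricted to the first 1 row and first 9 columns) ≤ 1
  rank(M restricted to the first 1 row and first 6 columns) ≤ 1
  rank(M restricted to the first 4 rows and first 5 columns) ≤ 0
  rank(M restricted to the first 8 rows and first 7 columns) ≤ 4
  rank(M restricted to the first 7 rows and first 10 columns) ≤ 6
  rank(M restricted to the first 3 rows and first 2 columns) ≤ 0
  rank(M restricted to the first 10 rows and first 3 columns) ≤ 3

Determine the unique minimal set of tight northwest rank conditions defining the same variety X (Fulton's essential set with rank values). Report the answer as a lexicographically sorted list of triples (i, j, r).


Rank table r_w(12×12) implied by the 32 constraints:

  i=1: 0, 0, 0, 0, 0, 0, 0, 0, 0, 0, 0, 1
  i=2: 0, 0, 0, 0, 0, 1, 1, 1, 1, 1, 1, 2
  i=3: 0, 0, 0, 0, 0, 1, 1, 1, 2, 2, 2, 3
  i=4: 0, 0, 0, 0, 0, 1, 1, 1, 2, 2, 3, 4
  i=5: 0, 1, 1, 1, 1, 2, 2, 2, 3, 3, 4, 5
  i=6: 0, 1, 1, 2, 2, 3, 3, 3, 4, 4, 5, 6
  i=7: 0, 1, 2, 3, 3, 4, 4, 4, 5, 5, 6, 7
  i=8: 0, 1, 2, 3, 3, 4, 4, 5, 6, 6, 7, 8
  i=9: 0, 1, 2, 3, 4, 5, 5, 6, 7, 7, 8, 9
  i=10: 1, 2, 3, 4, 5, 6, 6, 7, 8, 8, 9, 10
  i=11: 1, 2, 3, 4, 5, 6, 7, 8, 9, 9, 10, 11
  i=12: 1, 2, 3, 4, 5, 6, 7, 8, 9, 10, 11, 12

giving w = (12, 6, 9, 11, 2, 4, 3, 8, 5, 1, 7, 10) via Δ²R.

8 SE-corners of the 39-cell Rothe diagram give Ess(w):

[(1, 11, 0), (4, 5, 0), (4, 8, 1), (4, 10, 2), (6, 3, 1), (8, 5, 3), (8, 7, 4), (9, 1, 0)]


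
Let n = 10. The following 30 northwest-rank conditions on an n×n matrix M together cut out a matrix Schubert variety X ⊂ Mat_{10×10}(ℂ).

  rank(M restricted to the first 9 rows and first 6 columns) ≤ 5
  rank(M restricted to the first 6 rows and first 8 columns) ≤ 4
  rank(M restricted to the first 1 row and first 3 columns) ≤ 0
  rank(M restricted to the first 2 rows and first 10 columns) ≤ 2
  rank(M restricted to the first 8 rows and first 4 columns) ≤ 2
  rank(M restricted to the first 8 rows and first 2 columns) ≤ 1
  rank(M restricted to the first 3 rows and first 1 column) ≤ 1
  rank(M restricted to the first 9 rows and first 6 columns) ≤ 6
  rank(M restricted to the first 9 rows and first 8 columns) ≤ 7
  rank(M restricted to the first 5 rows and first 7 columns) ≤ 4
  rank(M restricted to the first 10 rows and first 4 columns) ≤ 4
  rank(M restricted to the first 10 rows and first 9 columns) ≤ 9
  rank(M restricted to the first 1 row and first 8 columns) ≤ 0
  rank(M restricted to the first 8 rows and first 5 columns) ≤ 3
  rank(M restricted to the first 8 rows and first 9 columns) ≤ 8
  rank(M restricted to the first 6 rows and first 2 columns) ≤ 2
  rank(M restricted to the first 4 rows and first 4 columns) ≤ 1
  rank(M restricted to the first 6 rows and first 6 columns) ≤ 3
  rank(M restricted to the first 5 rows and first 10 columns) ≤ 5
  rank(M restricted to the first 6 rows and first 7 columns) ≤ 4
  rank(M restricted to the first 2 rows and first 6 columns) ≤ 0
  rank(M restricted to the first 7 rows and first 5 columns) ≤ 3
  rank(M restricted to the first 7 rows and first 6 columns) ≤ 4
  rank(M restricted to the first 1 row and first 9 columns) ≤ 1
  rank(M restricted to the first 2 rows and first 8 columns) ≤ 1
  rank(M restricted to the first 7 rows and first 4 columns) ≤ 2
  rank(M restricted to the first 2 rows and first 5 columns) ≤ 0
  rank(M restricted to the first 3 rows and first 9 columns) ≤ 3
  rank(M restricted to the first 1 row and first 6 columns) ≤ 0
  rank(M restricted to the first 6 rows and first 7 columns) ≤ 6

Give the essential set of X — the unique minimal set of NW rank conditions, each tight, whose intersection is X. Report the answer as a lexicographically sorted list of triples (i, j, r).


Recovering R(i,j) via the rank-extension bound from the 30 conditions:

  0 0 0 0 0 0 0 0 1 1
  0 0 0 0 0 0 1 1 2 2
  1 1 1 1 1 1 2 2 3 3
  1 1 1 1 2 2 3 3 4 4
  1 1 2 2 3 3 4 4 5 5
  1 1 2 2 3 3 4 4 5 6
  1 1 2 2 3 4 5 5 6 7
  1 1 2 2 3 4 5 6 7 8
  1 2 3 3 4 5 6 7 8 9
  1 2 3 4 5 6 7 8 9 10

the unique w with this rank table is (9, 7, 1, 5, 3, 10, 6, 8, 2, 4).

D(w) has 26 cells with 7 SE-corners; essential set:

[(1, 8, 0), (2, 6, 0), (4, 4, 1), (6, 6, 3), (6, 8, 4), (8, 2, 1), (8, 4, 2)]


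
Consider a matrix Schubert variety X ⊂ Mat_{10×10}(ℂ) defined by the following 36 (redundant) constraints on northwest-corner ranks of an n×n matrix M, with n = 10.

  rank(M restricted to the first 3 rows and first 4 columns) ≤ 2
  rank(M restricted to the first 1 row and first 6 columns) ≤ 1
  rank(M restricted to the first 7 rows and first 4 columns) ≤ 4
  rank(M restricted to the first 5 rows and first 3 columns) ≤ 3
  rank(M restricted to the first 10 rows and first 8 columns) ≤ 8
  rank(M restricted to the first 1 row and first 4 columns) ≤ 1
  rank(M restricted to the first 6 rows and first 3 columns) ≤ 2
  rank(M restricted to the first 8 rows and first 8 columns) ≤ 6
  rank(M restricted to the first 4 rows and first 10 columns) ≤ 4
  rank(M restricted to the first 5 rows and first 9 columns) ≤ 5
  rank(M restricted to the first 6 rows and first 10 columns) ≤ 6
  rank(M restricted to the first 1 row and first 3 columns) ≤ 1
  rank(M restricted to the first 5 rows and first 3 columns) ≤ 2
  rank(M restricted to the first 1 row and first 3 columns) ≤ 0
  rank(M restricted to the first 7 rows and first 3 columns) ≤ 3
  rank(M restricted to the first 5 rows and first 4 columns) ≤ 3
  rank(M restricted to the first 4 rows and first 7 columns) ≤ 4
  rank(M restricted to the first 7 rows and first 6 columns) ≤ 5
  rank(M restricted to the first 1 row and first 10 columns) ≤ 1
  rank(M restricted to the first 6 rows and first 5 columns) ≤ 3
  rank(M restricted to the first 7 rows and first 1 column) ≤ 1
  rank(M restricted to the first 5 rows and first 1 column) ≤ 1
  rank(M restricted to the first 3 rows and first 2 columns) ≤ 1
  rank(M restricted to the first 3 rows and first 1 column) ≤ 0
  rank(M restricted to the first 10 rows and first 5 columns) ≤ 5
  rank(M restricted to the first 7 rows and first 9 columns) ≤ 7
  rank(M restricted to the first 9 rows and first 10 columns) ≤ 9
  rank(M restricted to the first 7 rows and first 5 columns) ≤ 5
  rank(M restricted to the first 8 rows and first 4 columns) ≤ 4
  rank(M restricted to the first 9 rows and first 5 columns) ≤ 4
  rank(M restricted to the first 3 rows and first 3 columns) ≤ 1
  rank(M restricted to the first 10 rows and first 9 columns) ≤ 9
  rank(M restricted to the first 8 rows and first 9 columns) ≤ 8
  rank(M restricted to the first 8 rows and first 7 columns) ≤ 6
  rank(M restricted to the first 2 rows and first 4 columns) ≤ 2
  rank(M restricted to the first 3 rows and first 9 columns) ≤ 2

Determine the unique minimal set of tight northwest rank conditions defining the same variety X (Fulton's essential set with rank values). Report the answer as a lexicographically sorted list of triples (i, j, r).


Computing R[i][j] = min implied NW-rank bound (n=10, 36 conditions):

  0, 0, 0, 1, 1, 1, 1, 1, 1, 1
  0, 1, 1, 2, 2, 2, 2, 2, 2, 2
  0, 1, 1, 2, 2, 2, 2, 2, 2, 3
  1, 2, 2, 3, 3, 3, 3, 3, 3, 4
  1, 2, 2, 3, 3, 4, 4, 4, 4, 5
  1, 2, 2, 3, 3, 4, 5, 5, 5, 6
  1, 2, 3, 4, 4, 5, 6, 6, 6, 7
  1, 2, 3, 4, 4, 5, 6, 6, 7, 8
  1, 2, 3, 4, 4, 5, 6, 7, 8, 9
  1, 2, 3, 4, 5, 6, 7, 8, 9, 10

hence w(1..10) = (4, 2, 10, 1, 6, 7, 3, 9, 8, 5).

|D(w)|=18, |Ess(w)|=8:

[(1, 3, 0), (3, 1, 0), (3, 3, 1), (3, 9, 2), (6, 3, 2), (6, 5, 3), (8, 8, 6), (9, 5, 4)]


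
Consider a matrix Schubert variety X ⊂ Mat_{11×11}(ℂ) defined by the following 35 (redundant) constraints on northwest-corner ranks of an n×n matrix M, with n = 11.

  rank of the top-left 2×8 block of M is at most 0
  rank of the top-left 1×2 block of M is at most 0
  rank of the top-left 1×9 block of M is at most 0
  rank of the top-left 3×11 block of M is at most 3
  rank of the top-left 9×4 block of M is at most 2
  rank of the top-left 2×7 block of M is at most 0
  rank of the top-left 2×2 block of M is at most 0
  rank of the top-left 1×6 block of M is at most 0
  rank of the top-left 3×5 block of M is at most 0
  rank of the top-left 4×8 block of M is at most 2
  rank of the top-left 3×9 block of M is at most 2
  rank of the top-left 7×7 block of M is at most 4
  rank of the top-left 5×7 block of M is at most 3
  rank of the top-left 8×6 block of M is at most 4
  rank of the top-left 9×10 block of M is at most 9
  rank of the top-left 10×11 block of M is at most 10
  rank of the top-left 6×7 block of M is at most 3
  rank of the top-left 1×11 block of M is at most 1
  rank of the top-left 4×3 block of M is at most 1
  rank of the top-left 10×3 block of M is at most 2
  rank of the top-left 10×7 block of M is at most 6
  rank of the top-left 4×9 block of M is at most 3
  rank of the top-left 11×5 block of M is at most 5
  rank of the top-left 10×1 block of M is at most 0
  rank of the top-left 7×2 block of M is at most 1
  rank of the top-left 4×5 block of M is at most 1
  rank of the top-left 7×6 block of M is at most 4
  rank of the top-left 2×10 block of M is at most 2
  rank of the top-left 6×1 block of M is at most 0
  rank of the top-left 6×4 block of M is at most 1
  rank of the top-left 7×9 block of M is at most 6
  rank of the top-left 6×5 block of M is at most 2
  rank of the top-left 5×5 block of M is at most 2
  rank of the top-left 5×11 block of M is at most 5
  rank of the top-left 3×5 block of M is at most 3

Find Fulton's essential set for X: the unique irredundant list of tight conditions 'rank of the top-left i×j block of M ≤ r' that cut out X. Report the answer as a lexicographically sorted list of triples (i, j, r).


Computing R[i][j] = min implied NW-rank bound (n=11, 35 conditions):

  0, 0, 0, 0, 0, 0, 0, 0, 0, 1, 1
  0, 0, 0, 0, 0, 0, 0, 0, 1, 2, 2
  0, 0, 0, 0, 0, 1, 1, 1, 2, 3, 3
  0, 1, 1, 1, 1, 2, 2, 2, 3, 4, 4
  0, 1, 1, 1, 2, 3, 3, 3, 4, 5, 5
  0, 1, 1, 1, 2, 3, 3, 4, 5, 6, 6
  0, 1, 2, 2, 3, 4, 4, 5, 6, 7, 7
  0, 1, 2, 2, 3, 4, 5, 6, 7, 8, 8
  0, 1, 2, 2, 3, 4, 5, 6, 7, 8, 9
  0, 1, 2, 3, 4, 5, 6, 7, 8, 9, 10
  1, 2, 3, 4, 5, 6, 7, 8, 9, 10, 11

second differences of R give the permutation w = (10, 9, 6, 2, 5, 8, 3, 7, 11, 4, 1).

Rothe diagram D(w) (36 cells), 7 SE-corners (essential conditions):

[(1, 9, 0), (2, 8, 0), (3, 5, 0), (6, 4, 1), (6, 7, 3), (9, 4, 2), (10, 1, 0)]
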